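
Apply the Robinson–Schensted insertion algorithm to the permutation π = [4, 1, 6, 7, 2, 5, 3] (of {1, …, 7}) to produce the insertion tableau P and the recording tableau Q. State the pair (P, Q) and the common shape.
P = [1, 2, 3] / [4, 5, 7] / [6];  Q = [1, 3, 4] / [2, 5, 6] / [7];  common shape = (3, 3, 1)

Row-insert the values π_1, π_2, … into P one at a time, bumping the leftmost entry strictly greater than the inserted value down to the next row. The recording tableau Q records, in position (i, j), the step at which that cell was added to P.
  Insert 4 (step 1): P = [4];  Q = [1]
  Insert 1 (step 2): P = [1] / [4];  Q = [1] / [2]
  Insert 6 (step 3): P = [1, 6] / [4];  Q = [1, 3] / [2]
  Insert 7 (step 4): P = [1, 6, 7] / [4];  Q = [1, 3, 4] / [2]
  Insert 2 (step 5): P = [1, 2, 7] / [4, 6];  Q = [1, 3, 4] / [2, 5]
  Insert 5 (step 6): P = [1, 2, 5] / [4, 6, 7];  Q = [1, 3, 4] / [2, 5, 6]
  Insert 3 (step 7): P = [1, 2, 3] / [4, 5, 7] / [6];  Q = [1, 3, 4] / [2, 5, 6] / [7]
Final shape: (3, 3, 1).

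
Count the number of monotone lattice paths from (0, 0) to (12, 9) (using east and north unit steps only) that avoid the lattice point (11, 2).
Number of paths = 293306

Total paths from (0, 0) to (12, 9): C(21, 12) = 293930. Paths through (11, 2): (paths (0, 0) → (11, 2)) × (paths (11, 2) → (12, 9)) = C(13, 11) · C(8, 1) = 78 · 8 = 624. Avoidance count = 293930 − 624 = 293306.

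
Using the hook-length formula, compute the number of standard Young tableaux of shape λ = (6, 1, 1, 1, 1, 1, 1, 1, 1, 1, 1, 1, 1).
# SYT of shape (6, 1, 1, 1, 1, 1, 1, 1, 1, 1, 1, 1, 1) = 6188

Hook-length formula: f^λ = n! / Π hook(c), product over all cells c of the Young diagram. For λ = (6, 1, 1, 1, 1, 1, 1, 1, 1, 1, 1, 1, 1), n = 18 boxes. Hook lengths by row (left-to-right, top-to-bottom): [18, 5, 4, 3, 2, 1]; [12]; [11]; [10]; [9]; [8]; [7]; [6]; [5]; [4]; [3]; [2]; [1]. Product of hooks = 1034643456000. So f^λ = 18! / 1034643456000 = 6402373705728000 / 1034643456000 = 6188.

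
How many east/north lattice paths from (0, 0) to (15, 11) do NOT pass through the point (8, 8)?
Number of paths = 6181760

Total paths from (0, 0) to (15, 11): C(26, 15) = 7726160. Paths through (8, 8): (paths (0, 0) → (8, 8)) × (paths (8, 8) → (15, 11)) = C(16, 8) · C(10, 7) = 12870 · 120 = 1544400. Avoidance count = 7726160 − 1544400 = 6181760.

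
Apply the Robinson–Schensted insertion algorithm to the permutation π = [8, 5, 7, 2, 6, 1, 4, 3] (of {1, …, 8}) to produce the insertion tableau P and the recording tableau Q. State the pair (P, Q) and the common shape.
P = [1, 3] / [2, 4] / [5, 6] / [7] / [8];  Q = [1, 3] / [2, 5] / [4, 7] / [6] / [8];  common shape = (2, 2, 2, 1, 1)

Row-insert the values π_1, π_2, … into P one at a time, bumping the leftmost entry strictly greater than the inserted value down to the next row. The recording tableau Q records, in position (i, j), the step at which that cell was added to P.
  Insert 8 (step 1): P = [8];  Q = [1]
  Insert 5 (step 2): P = [5] / [8];  Q = [1] / [2]
  Insert 7 (step 3): P = [5, 7] / [8];  Q = [1, 3] / [2]
  Insert 2 (step 4): P = [2, 7] / [5] / [8];  Q = [1, 3] / [2] / [4]
  Insert 6 (step 5): P = [2, 6] / [5, 7] / [8];  Q = [1, 3] / [2, 5] / [4]
  Insert 1 (step 6): P = [1, 6] / [2, 7] / [5] / [8];  Q = [1, 3] / [2, 5] / [4] / [6]
  Insert 4 (step 7): P = [1, 4] / [2, 6] / [5, 7] / [8];  Q = [1, 3] / [2, 5] / [4, 7] / [6]
  Insert 3 (step 8): P = [1, 3] / [2, 4] / [5, 6] / [7] / [8];  Q = [1, 3] / [2, 5] / [4, 7] / [6] / [8]
Final shape: (2, 2, 2, 1, 1).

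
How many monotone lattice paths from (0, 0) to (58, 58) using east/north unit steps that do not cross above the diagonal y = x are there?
C_58 = 104088460289122304033498318812080

These NE paths below the diagonal are counted by the Catalan number C_n = (1/(n + 1)) · C(2n, n). For n = 58: C_58 = (1/59) · C(116, 58) = 6141219157058215937976400809912720/59 = 104088460289122304033498318812080.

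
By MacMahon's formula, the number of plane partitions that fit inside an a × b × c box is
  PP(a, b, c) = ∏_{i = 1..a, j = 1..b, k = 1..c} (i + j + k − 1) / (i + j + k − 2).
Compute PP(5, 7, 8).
PP(5, 7, 8) = 201299981193168

Evaluate the triple product over i = 1..5, j = 1..7, k = 1..8. The factors are (2/1) · (3/2) · (4/3) · (5/4) · (6/5) · (7/6) · (8/7) · (9/8) · … (280 factors total). The numerators and denominators telescope so the product is an integer; carrying out the multiplication exactly gives PP(5, 7, 8) = 201299981193168.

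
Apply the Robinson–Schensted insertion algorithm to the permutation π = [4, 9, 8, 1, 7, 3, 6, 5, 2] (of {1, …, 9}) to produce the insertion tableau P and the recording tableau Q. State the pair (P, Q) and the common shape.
P = [1, 2, 5] / [3, 6] / [4] / [7] / [8] / [9];  Q = [1, 2, 7] / [3, 5] / [4] / [6] / [8] / [9];  common shape = (3, 2, 1, 1, 1, 1)

Row-insert the values π_1, π_2, … into P one at a time, bumping the leftmost entry strictly greater than the inserted value down to the next row. The recording tableau Q records, in position (i, j), the step at which that cell was added to P.
  Insert 4 (step 1): P = [4];  Q = [1]
  Insert 9 (step 2): P = [4, 9];  Q = [1, 2]
  Insert 8 (step 3): P = [4, 8] / [9];  Q = [1, 2] / [3]
  Insert 1 (step 4): P = [1, 8] / [4] / [9];  Q = [1, 2] / [3] / [4]
  Insert 7 (step 5): P = [1, 7] / [4, 8] / [9];  Q = [1, 2] / [3, 5] / [4]
  Insert 3 (step 6): P = [1, 3] / [4, 7] / [8] / [9];  Q = [1, 2] / [3, 5] / [4] / [6]
  Insert 6 (step 7): P = [1, 3, 6] / [4, 7] / [8] / [9];  Q = [1, 2, 7] / [3, 5] / [4] / [6]
  Insert 5 (step 8): P = [1, 3, 5] / [4, 6] / [7] / [8] / [9];  Q = [1, 2, 7] / [3, 5] / [4] / [6] / [8]
  Insert 2 (step 9): P = [1, 2, 5] / [3, 6] / [4] / [7] / [8] / [9];  Q = [1, 2, 7] / [3, 5] / [4] / [6] / [8] / [9]
Final shape: (3, 2, 1, 1, 1, 1).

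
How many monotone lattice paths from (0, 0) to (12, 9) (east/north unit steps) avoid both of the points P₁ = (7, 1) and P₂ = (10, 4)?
Number of paths = 265973

Inclusion–exclusion. Total paths: C(21, 12) = 293930. Through P₁: C(8, 7)·C(13, 5) = 10296. Through P₂: C(14, 10)·C(7, 2) = 21021. Since P₁ is strictly southwest of P₂, a monotone path through both must visit P₁ then P₂; paths through both = C(8, 7)·C(6, 3)·C(7, 2) = 3360. Avoid both = 293930 − 10296 − 21021 + 3360 = 265973.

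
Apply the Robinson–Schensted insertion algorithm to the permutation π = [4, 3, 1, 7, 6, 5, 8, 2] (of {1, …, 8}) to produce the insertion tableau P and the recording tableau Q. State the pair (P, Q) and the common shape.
P = [1, 2, 8] / [3, 5] / [4, 6] / [7];  Q = [1, 4, 7] / [2, 5] / [3, 6] / [8];  common shape = (3, 2, 2, 1)

Row-insert the values π_1, π_2, … into P one at a time, bumping the leftmost entry strictly greater than the inserted value down to the next row. The recording tableau Q records, in position (i, j), the step at which that cell was added to P.
  Insert 4 (step 1): P = [4];  Q = [1]
  Insert 3 (step 2): P = [3] / [4];  Q = [1] / [2]
  Insert 1 (step 3): P = [1] / [3] / [4];  Q = [1] / [2] / [3]
  Insert 7 (step 4): P = [1, 7] / [3] / [4];  Q = [1, 4] / [2] / [3]
  Insert 6 (step 5): P = [1, 6] / [3, 7] / [4];  Q = [1, 4] / [2, 5] / [3]
  Insert 5 (step 6): P = [1, 5] / [3, 6] / [4, 7];  Q = [1, 4] / [2, 5] / [3, 6]
  Insert 8 (step 7): P = [1, 5, 8] / [3, 6] / [4, 7];  Q = [1, 4, 7] / [2, 5] / [3, 6]
  Insert 2 (step 8): P = [1, 2, 8] / [3, 5] / [4, 6] / [7];  Q = [1, 4, 7] / [2, 5] / [3, 6] / [8]
Final shape: (3, 2, 2, 1).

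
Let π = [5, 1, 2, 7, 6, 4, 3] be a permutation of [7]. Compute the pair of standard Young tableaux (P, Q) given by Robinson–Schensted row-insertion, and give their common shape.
P = [1, 2, 3] / [4, 6] / [5] / [7];  Q = [1, 3, 4] / [2, 5] / [6] / [7];  common shape = (3, 2, 1, 1)

Row-insert the values π_1, π_2, … into P one at a time, bumping the leftmost entry strictly greater than the inserted value down to the next row. The recording tableau Q records, in position (i, j), the step at which that cell was added to P.
  Insert 5 (step 1): P = [5];  Q = [1]
  Insert 1 (step 2): P = [1] / [5];  Q = [1] / [2]
  Insert 2 (step 3): P = [1, 2] / [5];  Q = [1, 3] / [2]
  Insert 7 (step 4): P = [1, 2, 7] / [5];  Q = [1, 3, 4] / [2]
  Insert 6 (step 5): P = [1, 2, 6] / [5, 7];  Q = [1, 3, 4] / [2, 5]
  Insert 4 (step 6): P = [1, 2, 4] / [5, 6] / [7];  Q = [1, 3, 4] / [2, 5] / [6]
  Insert 3 (step 7): P = [1, 2, 3] / [4, 6] / [5] / [7];  Q = [1, 3, 4] / [2, 5] / [6] / [7]
Final shape: (3, 2, 1, 1).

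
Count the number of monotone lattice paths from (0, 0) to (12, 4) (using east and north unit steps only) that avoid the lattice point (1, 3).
Number of paths = 1772

Total paths from (0, 0) to (12, 4): C(16, 12) = 1820. Paths through (1, 3): (paths (0, 0) → (1, 3)) × (paths (1, 3) → (12, 4)) = C(4, 1) · C(12, 11) = 4 · 12 = 48. Avoidance count = 1820 − 48 = 1772.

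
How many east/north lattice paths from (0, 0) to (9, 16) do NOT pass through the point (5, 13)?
Number of paths = 1743095

Total paths from (0, 0) to (9, 16): C(25, 9) = 2042975. Paths through (5, 13): (paths (0, 0) → (5, 13)) × (paths (5, 13) → (9, 16)) = C(18, 5) · C(7, 4) = 8568 · 35 = 299880. Avoidance count = 2042975 − 299880 = 1743095.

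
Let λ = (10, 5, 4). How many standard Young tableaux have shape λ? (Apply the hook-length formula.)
# SYT of shape (10, 5, 4) = 1410864

Hook-length formula: f^λ = n! / Π hook(c), product over all cells c of the Young diagram. For λ = (10, 5, 4), n = 19 boxes. Hook lengths by row (left-to-right, top-to-bottom): [12, 11, 10, 9, 7, 5, 4, 3, 2, 1]; [6, 5, 4, 3, 1]; [4, 3, 2, 1]. Product of hooks = 86220288000. So f^λ = 19! / 86220288000 = 121645100408832000 / 86220288000 = 1410864.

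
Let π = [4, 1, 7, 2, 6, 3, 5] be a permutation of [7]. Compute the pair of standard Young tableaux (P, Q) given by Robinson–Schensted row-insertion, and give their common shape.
P = [1, 2, 3, 5] / [4, 6] / [7];  Q = [1, 3, 5, 7] / [2, 4] / [6];  common shape = (4, 2, 1)

Row-insert the values π_1, π_2, … into P one at a time, bumping the leftmost entry strictly greater than the inserted value down to the next row. The recording tableau Q records, in position (i, j), the step at which that cell was added to P.
  Insert 4 (step 1): P = [4];  Q = [1]
  Insert 1 (step 2): P = [1] / [4];  Q = [1] / [2]
  Insert 7 (step 3): P = [1, 7] / [4];  Q = [1, 3] / [2]
  Insert 2 (step 4): P = [1, 2] / [4, 7];  Q = [1, 3] / [2, 4]
  Insert 6 (step 5): P = [1, 2, 6] / [4, 7];  Q = [1, 3, 5] / [2, 4]
  Insert 3 (step 6): P = [1, 2, 3] / [4, 6] / [7];  Q = [1, 3, 5] / [2, 4] / [6]
  Insert 5 (step 7): P = [1, 2, 3, 5] / [4, 6] / [7];  Q = [1, 3, 5, 7] / [2, 4] / [6]
Final shape: (4, 2, 1).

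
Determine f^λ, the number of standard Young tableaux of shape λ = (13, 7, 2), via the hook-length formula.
# SYT of shape (13, 7, 2) = 5819814

Hook-length formula: f^λ = n! / Π hook(c), product over all cells c of the Young diagram. For λ = (13, 7, 2), n = 22 boxes. Hook lengths by row (left-to-right, top-to-bottom): [15, 14, 12, 11, 10, 9, 8, 6, 5, 4, 3, 2, 1]; [8, 7, 5, 4, 3, 2, 1]; [2, 1]. Product of hooks = 193133445120000. So f^λ = 22! / 193133445120000 = 1124000727777607680000 / 193133445120000 = 5819814.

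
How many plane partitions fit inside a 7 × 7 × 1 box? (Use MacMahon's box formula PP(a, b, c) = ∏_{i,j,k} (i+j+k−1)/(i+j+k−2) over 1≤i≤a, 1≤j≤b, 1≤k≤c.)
PP(7, 7, 1) = 3432

Evaluate the triple product over i = 1..7, j = 1..7, k = 1..1. The factors are (2/1) · (3/2) · (4/3) · (5/4) · (6/5) · (7/6) · (8/7) · (3/2) · … (49 factors total). The numerators and denominators telescope so the product is an integer; carrying out the multiplication exactly gives PP(7, 7, 1) = 3432.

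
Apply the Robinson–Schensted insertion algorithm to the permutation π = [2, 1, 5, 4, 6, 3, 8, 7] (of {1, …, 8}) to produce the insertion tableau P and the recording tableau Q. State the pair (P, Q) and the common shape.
P = [1, 3, 6, 7] / [2, 4, 8] / [5];  Q = [1, 3, 5, 7] / [2, 4, 8] / [6];  common shape = (4, 3, 1)

Row-insert the values π_1, π_2, … into P one at a time, bumping the leftmost entry strictly greater than the inserted value down to the next row. The recording tableau Q records, in position (i, j), the step at which that cell was added to P.
  Insert 2 (step 1): P = [2];  Q = [1]
  Insert 1 (step 2): P = [1] / [2];  Q = [1] / [2]
  Insert 5 (step 3): P = [1, 5] / [2];  Q = [1, 3] / [2]
  Insert 4 (step 4): P = [1, 4] / [2, 5];  Q = [1, 3] / [2, 4]
  Insert 6 (step 5): P = [1, 4, 6] / [2, 5];  Q = [1, 3, 5] / [2, 4]
  Insert 3 (step 6): P = [1, 3, 6] / [2, 4] / [5];  Q = [1, 3, 5] / [2, 4] / [6]
  Insert 8 (step 7): P = [1, 3, 6, 8] / [2, 4] / [5];  Q = [1, 3, 5, 7] / [2, 4] / [6]
  Insert 7 (step 8): P = [1, 3, 6, 7] / [2, 4, 8] / [5];  Q = [1, 3, 5, 7] / [2, 4, 8] / [6]
Final shape: (4, 3, 1).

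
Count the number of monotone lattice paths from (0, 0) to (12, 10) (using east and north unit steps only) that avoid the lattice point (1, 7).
Number of paths = 643734

Total paths from (0, 0) to (12, 10): C(22, 12) = 646646. Paths through (1, 7): (paths (0, 0) → (1, 7)) × (paths (1, 7) → (12, 10)) = C(8, 1) · C(14, 11) = 8 · 364 = 2912. Avoidance count = 646646 − 2912 = 643734.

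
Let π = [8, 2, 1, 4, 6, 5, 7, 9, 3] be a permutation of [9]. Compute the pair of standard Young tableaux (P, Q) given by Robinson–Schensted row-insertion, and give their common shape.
P = [1, 3, 5, 7, 9] / [2, 4] / [6] / [8];  Q = [1, 4, 5, 7, 8] / [2, 6] / [3] / [9];  common shape = (5, 2, 1, 1)

Row-insert the values π_1, π_2, … into P one at a time, bumping the leftmost entry strictly greater than the inserted value down to the next row. The recording tableau Q records, in position (i, j), the step at which that cell was added to P.
  Insert 8 (step 1): P = [8];  Q = [1]
  Insert 2 (step 2): P = [2] / [8];  Q = [1] / [2]
  Insert 1 (step 3): P = [1] / [2] / [8];  Q = [1] / [2] / [3]
  Insert 4 (step 4): P = [1, 4] / [2] / [8];  Q = [1, 4] / [2] / [3]
  Insert 6 (step 5): P = [1, 4, 6] / [2] / [8];  Q = [1, 4, 5] / [2] / [3]
  Insert 5 (step 6): P = [1, 4, 5] / [2, 6] / [8];  Q = [1, 4, 5] / [2, 6] / [3]
  Insert 7 (step 7): P = [1, 4, 5, 7] / [2, 6] / [8];  Q = [1, 4, 5, 7] / [2, 6] / [3]
  Insert 9 (step 8): P = [1, 4, 5, 7, 9] / [2, 6] / [8];  Q = [1, 4, 5, 7, 8] / [2, 6] / [3]
  Insert 3 (step 9): P = [1, 3, 5, 7, 9] / [2, 4] / [6] / [8];  Q = [1, 4, 5, 7, 8] / [2, 6] / [3] / [9]
Final shape: (5, 2, 1, 1).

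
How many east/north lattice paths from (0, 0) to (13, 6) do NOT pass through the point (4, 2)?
Number of paths = 16407

Total paths from (0, 0) to (13, 6): C(19, 13) = 27132. Paths through (4, 2): (paths (0, 0) → (4, 2)) × (paths (4, 2) → (13, 6)) = C(6, 4) · C(13, 9) = 15 · 715 = 10725. Avoidance count = 27132 − 10725 = 16407.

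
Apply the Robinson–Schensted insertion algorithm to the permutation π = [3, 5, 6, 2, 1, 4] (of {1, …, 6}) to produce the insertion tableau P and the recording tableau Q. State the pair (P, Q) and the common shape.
P = [1, 4, 6] / [2, 5] / [3];  Q = [1, 2, 3] / [4, 6] / [5];  common shape = (3, 2, 1)

Row-insert the values π_1, π_2, … into P one at a time, bumping the leftmost entry strictly greater than the inserted value down to the next row. The recording tableau Q records, in position (i, j), the step at which that cell was added to P.
  Insert 3 (step 1): P = [3];  Q = [1]
  Insert 5 (step 2): P = [3, 5];  Q = [1, 2]
  Insert 6 (step 3): P = [3, 5, 6];  Q = [1, 2, 3]
  Insert 2 (step 4): P = [2, 5, 6] / [3];  Q = [1, 2, 3] / [4]
  Insert 1 (step 5): P = [1, 5, 6] / [2] / [3];  Q = [1, 2, 3] / [4] / [5]
  Insert 4 (step 6): P = [1, 4, 6] / [2, 5] / [3];  Q = [1, 2, 3] / [4, 6] / [5]
Final shape: (3, 2, 1).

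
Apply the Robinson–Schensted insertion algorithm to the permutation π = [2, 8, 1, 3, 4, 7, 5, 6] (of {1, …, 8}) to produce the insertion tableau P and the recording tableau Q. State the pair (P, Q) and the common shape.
P = [1, 3, 4, 5, 6] / [2, 7] / [8];  Q = [1, 2, 5, 6, 8] / [3, 4] / [7];  common shape = (5, 2, 1)

Row-insert the values π_1, π_2, … into P one at a time, bumping the leftmost entry strictly greater than the inserted value down to the next row. The recording tableau Q records, in position (i, j), the step at which that cell was added to P.
  Insert 2 (step 1): P = [2];  Q = [1]
  Insert 8 (step 2): P = [2, 8];  Q = [1, 2]
  Insert 1 (step 3): P = [1, 8] / [2];  Q = [1, 2] / [3]
  Insert 3 (step 4): P = [1, 3] / [2, 8];  Q = [1, 2] / [3, 4]
  Insert 4 (step 5): P = [1, 3, 4] / [2, 8];  Q = [1, 2, 5] / [3, 4]
  Insert 7 (step 6): P = [1, 3, 4, 7] / [2, 8];  Q = [1, 2, 5, 6] / [3, 4]
  Insert 5 (step 7): P = [1, 3, 4, 5] / [2, 7] / [8];  Q = [1, 2, 5, 6] / [3, 4] / [7]
  Insert 6 (step 8): P = [1, 3, 4, 5, 6] / [2, 7] / [8];  Q = [1, 2, 5, 6, 8] / [3, 4] / [7]
Final shape: (5, 2, 1).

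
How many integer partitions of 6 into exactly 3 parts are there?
p(6, 3 parts) = 3

Partitions of n into exactly k parts ↔ partitions of n − k into at most k parts (subtract 1 from each part). For n = 6, k = 3, the partitions are: 4+1+1, 3+2+1, 2+2+2. Count = 3.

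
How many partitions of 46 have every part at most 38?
p(46, parts ≤ 38) = 105513

Use the recurrence p(n, m) = p(n, m−1) + p(n−m, m): either the largest part is < m (count p(n, m−1)) or the largest part is exactly m (remove one copy of m, count p(n−m, m)). With p(0, ·) = 1 this gives p(46, parts ≤ 38) = 105513. (By conjugating Young diagrams, this also counts partitions of 46 into at most 38 parts.)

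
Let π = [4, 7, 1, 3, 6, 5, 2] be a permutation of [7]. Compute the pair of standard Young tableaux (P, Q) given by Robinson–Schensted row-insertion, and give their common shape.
P = [1, 2, 5] / [3, 6] / [4] / [7];  Q = [1, 2, 5] / [3, 4] / [6] / [7];  common shape = (3, 2, 1, 1)

Row-insert the values π_1, π_2, … into P one at a time, bumping the leftmost entry strictly greater than the inserted value down to the next row. The recording tableau Q records, in position (i, j), the step at which that cell was added to P.
  Insert 4 (step 1): P = [4];  Q = [1]
  Insert 7 (step 2): P = [4, 7];  Q = [1, 2]
  Insert 1 (step 3): P = [1, 7] / [4];  Q = [1, 2] / [3]
  Insert 3 (step 4): P = [1, 3] / [4, 7];  Q = [1, 2] / [3, 4]
  Insert 6 (step 5): P = [1, 3, 6] / [4, 7];  Q = [1, 2, 5] / [3, 4]
  Insert 5 (step 6): P = [1, 3, 5] / [4, 6] / [7];  Q = [1, 2, 5] / [3, 4] / [6]
  Insert 2 (step 7): P = [1, 2, 5] / [3, 6] / [4] / [7];  Q = [1, 2, 5] / [3, 4] / [6] / [7]
Final shape: (3, 2, 1, 1).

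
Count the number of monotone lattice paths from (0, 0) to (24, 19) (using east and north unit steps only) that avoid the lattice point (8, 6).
Number of paths = 596677095105

Total paths from (0, 0) to (24, 19): C(43, 24) = 800472431850. Paths through (8, 6): (paths (0, 0) → (8, 6)) × (paths (8, 6) → (24, 19)) = C(14, 8) · C(29, 16) = 3003 · 67863915 = 203795336745. Avoidance count = 800472431850 − 203795336745 = 596677095105.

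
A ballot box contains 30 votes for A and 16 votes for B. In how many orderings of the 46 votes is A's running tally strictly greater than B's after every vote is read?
Strict-lead orderings = 301758997386

Total orderings of the 46 votes with 30 for A: C(46, 30) = 991493848554. By the Bertrand ballot formula (Cycle Lemma / reflection principle), the number of orderings in which A is strictly ahead of B throughout is (p − q)/(p + q) · C(p + q, p) = (30 − 16)/(30 + 16) · 991493848554 = 301758997386.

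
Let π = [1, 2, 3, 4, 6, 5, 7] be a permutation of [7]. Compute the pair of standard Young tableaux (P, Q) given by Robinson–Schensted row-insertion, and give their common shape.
P = [1, 2, 3, 4, 5, 7] / [6];  Q = [1, 2, 3, 4, 5, 7] / [6];  common shape = (6, 1)

Row-insert the values π_1, π_2, … into P one at a time, bumping the leftmost entry strictly greater than the inserted value down to the next row. The recording tableau Q records, in position (i, j), the step at which that cell was added to P.
  Insert 1 (step 1): P = [1];  Q = [1]
  Insert 2 (step 2): P = [1, 2];  Q = [1, 2]
  Insert 3 (step 3): P = [1, 2, 3];  Q = [1, 2, 3]
  Insert 4 (step 4): P = [1, 2, 3, 4];  Q = [1, 2, 3, 4]
  Insert 6 (step 5): P = [1, 2, 3, 4, 6];  Q = [1, 2, 3, 4, 5]
  Insert 5 (step 6): P = [1, 2, 3, 4, 5] / [6];  Q = [1, 2, 3, 4, 5] / [6]
  Insert 7 (step 7): P = [1, 2, 3, 4, 5, 7] / [6];  Q = [1, 2, 3, 4, 5, 7] / [6]
Final shape: (6, 1).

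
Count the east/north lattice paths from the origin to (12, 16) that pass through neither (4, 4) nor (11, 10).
Number of paths = 19975683

Inclusion–exclusion. Total paths: C(28, 12) = 30421755. Through P₁: C(8, 4)·C(20, 8) = 8817900. Through P₂: C(21, 11)·C(7, 1) = 2469012. Since P₁ is strictly southwest of P₂, a monotone path through both must visit P₁ then P₂; paths through both = C(8, 4)·C(13, 7)·C(7, 1) = 840840. Avoid both = 30421755 − 8817900 − 2469012 + 840840 = 19975683.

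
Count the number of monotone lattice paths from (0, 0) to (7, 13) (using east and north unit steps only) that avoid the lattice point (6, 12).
Number of paths = 40392

Total paths from (0, 0) to (7, 13): C(20, 7) = 77520. Paths through (6, 12): (paths (0, 0) → (6, 12)) × (paths (6, 12) → (7, 13)) = C(18, 6) · C(2, 1) = 18564 · 2 = 37128. Avoidance count = 77520 − 37128 = 40392.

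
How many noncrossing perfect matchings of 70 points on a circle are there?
C_35 = 3116285494907301262

These noncrossing handshakes are counted by the Catalan number C_n = (1/(n + 1)) · C(2n, n). For n = 35: C_35 = (1/36) · C(70, 35) = 112186277816662845432/36 = 3116285494907301262.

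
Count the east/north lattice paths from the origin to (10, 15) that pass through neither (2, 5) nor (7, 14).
Number of paths = 2052890

Inclusion–exclusion. Total paths: C(25, 10) = 3268760. Through P₁: C(7, 2)·C(18, 8) = 918918. Through P₂: C(21, 7)·C(4, 3) = 465120. Since P₁ is strictly southwest of P₂, a monotone path through both must visit P₁ then P₂; paths through both = C(7, 2)·C(14, 5)·C(4, 3) = 168168. Avoid both = 3268760 − 918918 − 465120 + 168168 = 2052890.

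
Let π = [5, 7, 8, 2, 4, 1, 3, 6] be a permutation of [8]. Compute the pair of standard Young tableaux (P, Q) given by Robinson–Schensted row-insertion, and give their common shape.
P = [1, 3, 6] / [2, 4, 8] / [5, 7];  Q = [1, 2, 3] / [4, 5, 8] / [6, 7];  common shape = (3, 3, 2)

Row-insert the values π_1, π_2, … into P one at a time, bumping the leftmost entry strictly greater than the inserted value down to the next row. The recording tableau Q records, in position (i, j), the step at which that cell was added to P.
  Insert 5 (step 1): P = [5];  Q = [1]
  Insert 7 (step 2): P = [5, 7];  Q = [1, 2]
  Insert 8 (step 3): P = [5, 7, 8];  Q = [1, 2, 3]
  Insert 2 (step 4): P = [2, 7, 8] / [5];  Q = [1, 2, 3] / [4]
  Insert 4 (step 5): P = [2, 4, 8] / [5, 7];  Q = [1, 2, 3] / [4, 5]
  Insert 1 (step 6): P = [1, 4, 8] / [2, 7] / [5];  Q = [1, 2, 3] / [4, 5] / [6]
  Insert 3 (step 7): P = [1, 3, 8] / [2, 4] / [5, 7];  Q = [1, 2, 3] / [4, 5] / [6, 7]
  Insert 6 (step 8): P = [1, 3, 6] / [2, 4, 8] / [5, 7];  Q = [1, 2, 3] / [4, 5, 8] / [6, 7]
Final shape: (3, 3, 2).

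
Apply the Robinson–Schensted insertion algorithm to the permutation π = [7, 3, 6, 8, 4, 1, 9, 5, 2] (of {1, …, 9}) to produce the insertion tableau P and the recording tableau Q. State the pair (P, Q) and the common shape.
P = [1, 2, 5, 9] / [3, 4] / [6, 8] / [7];  Q = [1, 3, 4, 7] / [2, 8] / [5, 9] / [6];  common shape = (4, 2, 2, 1)

Row-insert the values π_1, π_2, … into P one at a time, bumping the leftmost entry strictly greater than the inserted value down to the next row. The recording tableau Q records, in position (i, j), the step at which that cell was added to P.
  Insert 7 (step 1): P = [7];  Q = [1]
  Insert 3 (step 2): P = [3] / [7];  Q = [1] / [2]
  Insert 6 (step 3): P = [3, 6] / [7];  Q = [1, 3] / [2]
  Insert 8 (step 4): P = [3, 6, 8] / [7];  Q = [1, 3, 4] / [2]
  Insert 4 (step 5): P = [3, 4, 8] / [6] / [7];  Q = [1, 3, 4] / [2] / [5]
  Insert 1 (step 6): P = [1, 4, 8] / [3] / [6] / [7];  Q = [1, 3, 4] / [2] / [5] / [6]
  Insert 9 (step 7): P = [1, 4, 8, 9] / [3] / [6] / [7];  Q = [1, 3, 4, 7] / [2] / [5] / [6]
  Insert 5 (step 8): P = [1, 4, 5, 9] / [3, 8] / [6] / [7];  Q = [1, 3, 4, 7] / [2, 8] / [5] / [6]
  Insert 2 (step 9): P = [1, 2, 5, 9] / [3, 4] / [6, 8] / [7];  Q = [1, 3, 4, 7] / [2, 8] / [5, 9] / [6]
Final shape: (4, 2, 2, 1).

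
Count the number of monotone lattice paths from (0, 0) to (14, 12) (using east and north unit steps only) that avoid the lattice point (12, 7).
Number of paths = 8599552

Total paths from (0, 0) to (14, 12): C(26, 14) = 9657700. Paths through (12, 7): (paths (0, 0) → (12, 7)) × (paths (12, 7) → (14, 12)) = C(19, 12) · C(7, 2) = 50388 · 21 = 1058148. Avoidance count = 9657700 − 1058148 = 8599552.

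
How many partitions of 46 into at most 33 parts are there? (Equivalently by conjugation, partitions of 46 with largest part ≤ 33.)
p(46, parts ≤ 33) = 105286

Use the recurrence p(n, m) = p(n, m−1) + p(n−m, m): either the largest part is < m (count p(n, m−1)) or the largest part is exactly m (remove one copy of m, count p(n−m, m)). With p(0, ·) = 1 this gives p(46, parts ≤ 33) = 105286. (By conjugating Young diagrams, this also counts partitions of 46 into at most 33 parts.)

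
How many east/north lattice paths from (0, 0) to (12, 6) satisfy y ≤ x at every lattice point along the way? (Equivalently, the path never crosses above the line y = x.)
Number of paths = 9996

By the reflection principle (André's argument), the number of monotone paths to (12, 6) with n ≤ m that never go above y = x is C(18, 12) − C(18, 13) = 18564 − 8568 = 9996.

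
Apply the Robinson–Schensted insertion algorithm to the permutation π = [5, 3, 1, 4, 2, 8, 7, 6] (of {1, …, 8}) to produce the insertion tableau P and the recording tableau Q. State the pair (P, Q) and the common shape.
P = [1, 2, 6] / [3, 4, 7] / [5, 8];  Q = [1, 4, 6] / [2, 5, 7] / [3, 8];  common shape = (3, 3, 2)

Row-insert the values π_1, π_2, … into P one at a time, bumping the leftmost entry strictly greater than the inserted value down to the next row. The recording tableau Q records, in position (i, j), the step at which that cell was added to P.
  Insert 5 (step 1): P = [5];  Q = [1]
  Insert 3 (step 2): P = [3] / [5];  Q = [1] / [2]
  Insert 1 (step 3): P = [1] / [3] / [5];  Q = [1] / [2] / [3]
  Insert 4 (step 4): P = [1, 4] / [3] / [5];  Q = [1, 4] / [2] / [3]
  Insert 2 (step 5): P = [1, 2] / [3, 4] / [5];  Q = [1, 4] / [2, 5] / [3]
  Insert 8 (step 6): P = [1, 2, 8] / [3, 4] / [5];  Q = [1, 4, 6] / [2, 5] / [3]
  Insert 7 (step 7): P = [1, 2, 7] / [3, 4, 8] / [5];  Q = [1, 4, 6] / [2, 5, 7] / [3]
  Insert 6 (step 8): P = [1, 2, 6] / [3, 4, 7] / [5, 8];  Q = [1, 4, 6] / [2, 5, 7] / [3, 8]
Final shape: (3, 3, 2).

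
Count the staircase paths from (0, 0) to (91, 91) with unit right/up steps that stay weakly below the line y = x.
C_91 = 3935312233584004685417853572763349509774031680023800

These NE paths below the diagonal are counted by the Catalan number C_n = (1/(n + 1)) · C(2n, n). For n = 91: C_91 = (1/92) · C(182, 91) = 362048725489728431058442528694228154899210914562189600/92 = 3935312233584004685417853572763349509774031680023800.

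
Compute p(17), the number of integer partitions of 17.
p(17) = 297

Compute p(n) via the recurrence p(n, m) = p(n, m−1) + p(n−m, m), where p(n, m) counts partitions of n with all parts ≤ m and p(n) = p(n, n). The base cases are p(0, m) = 1 and p(n, 0) = 0 for n > 0. Filling the table yields p(17) = 297. (Euler's pentagonal recurrence is an alternative.)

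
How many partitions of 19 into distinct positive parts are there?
q(19) = 54

A partition into distinct parts is a strictly decreasing sequence summing to n. The recurrence d(n, m) = d(n, m−1) + d(n−m, m−1) (use part m at most once) with q(n) = d(n, n) gives q(19) = 54. (Euler's theorem: # distinct-part partitions = # odd-part partitions.)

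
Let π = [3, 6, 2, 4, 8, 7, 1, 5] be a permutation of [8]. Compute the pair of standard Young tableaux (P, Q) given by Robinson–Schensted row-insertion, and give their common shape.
P = [1, 4, 5] / [2, 6, 7] / [3, 8];  Q = [1, 2, 5] / [3, 4, 6] / [7, 8];  common shape = (3, 3, 2)

Row-insert the values π_1, π_2, … into P one at a time, bumping the leftmost entry strictly greater than the inserted value down to the next row. The recording tableau Q records, in position (i, j), the step at which that cell was added to P.
  Insert 3 (step 1): P = [3];  Q = [1]
  Insert 6 (step 2): P = [3, 6];  Q = [1, 2]
  Insert 2 (step 3): P = [2, 6] / [3];  Q = [1, 2] / [3]
  Insert 4 (step 4): P = [2, 4] / [3, 6];  Q = [1, 2] / [3, 4]
  Insert 8 (step 5): P = [2, 4, 8] / [3, 6];  Q = [1, 2, 5] / [3, 4]
  Insert 7 (step 6): P = [2, 4, 7] / [3, 6, 8];  Q = [1, 2, 5] / [3, 4, 6]
  Insert 1 (step 7): P = [1, 4, 7] / [2, 6, 8] / [3];  Q = [1, 2, 5] / [3, 4, 6] / [7]
  Insert 5 (step 8): P = [1, 4, 5] / [2, 6, 7] / [3, 8];  Q = [1, 2, 5] / [3, 4, 6] / [7, 8]
Final shape: (3, 3, 2).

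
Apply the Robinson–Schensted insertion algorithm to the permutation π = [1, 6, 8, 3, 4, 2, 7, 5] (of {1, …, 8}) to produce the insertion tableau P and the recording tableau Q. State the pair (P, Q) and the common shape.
P = [1, 2, 4, 5] / [3, 7] / [6, 8];  Q = [1, 2, 3, 7] / [4, 5] / [6, 8];  common shape = (4, 2, 2)

Row-insert the values π_1, π_2, … into P one at a time, bumping the leftmost entry strictly greater than the inserted value down to the next row. The recording tableau Q records, in position (i, j), the step at which that cell was added to P.
  Insert 1 (step 1): P = [1];  Q = [1]
  Insert 6 (step 2): P = [1, 6];  Q = [1, 2]
  Insert 8 (step 3): P = [1, 6, 8];  Q = [1, 2, 3]
  Insert 3 (step 4): P = [1, 3, 8] / [6];  Q = [1, 2, 3] / [4]
  Insert 4 (step 5): P = [1, 3, 4] / [6, 8];  Q = [1, 2, 3] / [4, 5]
  Insert 2 (step 6): P = [1, 2, 4] / [3, 8] / [6];  Q = [1, 2, 3] / [4, 5] / [6]
  Insert 7 (step 7): P = [1, 2, 4, 7] / [3, 8] / [6];  Q = [1, 2, 3, 7] / [4, 5] / [6]
  Insert 5 (step 8): P = [1, 2, 4, 5] / [3, 7] / [6, 8];  Q = [1, 2, 3, 7] / [4, 5] / [6, 8]
Final shape: (4, 2, 2).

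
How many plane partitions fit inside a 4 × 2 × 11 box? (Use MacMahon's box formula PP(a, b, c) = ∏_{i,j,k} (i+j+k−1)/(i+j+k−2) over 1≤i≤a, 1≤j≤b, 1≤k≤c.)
PP(4, 2, 11) = 496860

Evaluate the triple product over i = 1..4, j = 1..2, k = 1..11. The factors are (2/1) · (3/2) · (4/3) · (5/4) · (6/5) · (7/6) · (8/7) · (9/8) · … (88 factors total). The numerators and denominators telescope so the product is an integer; carrying out the multiplication exactly gives PP(4, 2, 11) = 496860.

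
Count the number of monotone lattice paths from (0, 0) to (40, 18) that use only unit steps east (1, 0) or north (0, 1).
Number of paths = 449972009097765

A monotone lattice path from (0, 0) to (40, 18) consists of 40 east steps and 18 north steps in some order, so it is determined by which 40 of the 58 steps are east. The count is C(58, 40) = 449972009097765.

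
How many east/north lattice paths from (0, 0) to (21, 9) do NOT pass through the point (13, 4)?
Number of paths = 11244090

Total paths from (0, 0) to (21, 9): C(30, 21) = 14307150. Paths through (13, 4): (paths (0, 0) → (13, 4)) × (paths (13, 4) → (21, 9)) = C(17, 13) · C(13, 8) = 2380 · 1287 = 3063060. Avoidance count = 14307150 − 3063060 = 11244090.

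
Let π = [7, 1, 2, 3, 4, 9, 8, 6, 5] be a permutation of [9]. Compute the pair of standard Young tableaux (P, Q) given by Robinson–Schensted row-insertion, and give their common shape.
P = [1, 2, 3, 4, 5] / [6, 8] / [7] / [9];  Q = [1, 3, 4, 5, 6] / [2, 7] / [8] / [9];  common shape = (5, 2, 1, 1)

Row-insert the values π_1, π_2, … into P one at a time, bumping the leftmost entry strictly greater than the inserted value down to the next row. The recording tableau Q records, in position (i, j), the step at which that cell was added to P.
  Insert 7 (step 1): P = [7];  Q = [1]
  Insert 1 (step 2): P = [1] / [7];  Q = [1] / [2]
  Insert 2 (step 3): P = [1, 2] / [7];  Q = [1, 3] / [2]
  Insert 3 (step 4): P = [1, 2, 3] / [7];  Q = [1, 3, 4] / [2]
  Insert 4 (step 5): P = [1, 2, 3, 4] / [7];  Q = [1, 3, 4, 5] / [2]
  Insert 9 (step 6): P = [1, 2, 3, 4, 9] / [7];  Q = [1, 3, 4, 5, 6] / [2]
  Insert 8 (step 7): P = [1, 2, 3, 4, 8] / [7, 9];  Q = [1, 3, 4, 5, 6] / [2, 7]
  Insert 6 (step 8): P = [1, 2, 3, 4, 6] / [7, 8] / [9];  Q = [1, 3, 4, 5, 6] / [2, 7] / [8]
  Insert 5 (step 9): P = [1, 2, 3, 4, 5] / [6, 8] / [7] / [9];  Q = [1, 3, 4, 5, 6] / [2, 7] / [8] / [9]
Final shape: (5, 2, 1, 1).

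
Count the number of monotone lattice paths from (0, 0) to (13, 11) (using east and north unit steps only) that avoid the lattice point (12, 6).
Number of paths = 2384760

Total paths from (0, 0) to (13, 11): C(24, 13) = 2496144. Paths through (12, 6): (paths (0, 0) → (12, 6)) × (paths (12, 6) → (13, 11)) = C(18, 12) · C(6, 1) = 18564 · 6 = 111384. Avoidance count = 2496144 − 111384 = 2384760.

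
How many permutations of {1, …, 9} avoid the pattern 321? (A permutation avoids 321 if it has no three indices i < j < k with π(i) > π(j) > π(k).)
C_9 = 4862

These 321-avoiding permutations are counted by the Catalan number C_n = (1/(n + 1)) · C(2n, n). For n = 9: C_9 = (1/10) · C(18, 9) = 48620/10 = 4862.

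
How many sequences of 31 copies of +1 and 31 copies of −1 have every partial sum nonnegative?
C_31 = 14544636039226909

These ballot sequences are counted by the Catalan number C_n = (1/(n + 1)) · C(2n, n). For n = 31: C_31 = (1/32) · C(62, 31) = 465428353255261088/32 = 14544636039226909.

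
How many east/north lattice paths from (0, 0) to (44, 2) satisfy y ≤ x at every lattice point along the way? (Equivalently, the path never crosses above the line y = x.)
Number of paths = 989

By the reflection principle (André's argument), the number of monotone paths to (44, 2) with n ≤ m that never go above y = x is C(46, 44) − C(46, 45) = 1035 − 46 = 989.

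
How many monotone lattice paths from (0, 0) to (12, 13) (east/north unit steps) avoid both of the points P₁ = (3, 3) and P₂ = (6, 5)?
Number of paths = 2565954

Inclusion–exclusion. Total paths: C(25, 12) = 5200300. Through P₁: C(6, 3)·C(19, 9) = 1847560. Through P₂: C(11, 6)·C(14, 6) = 1387386. Since P₁ is strictly southwest of P₂, a monotone path through both must visit P₁ then P₂; paths through both = C(6, 3)·C(5, 3)·C(14, 6) = 600600. Avoid both = 5200300 − 1847560 − 1387386 + 600600 = 2565954.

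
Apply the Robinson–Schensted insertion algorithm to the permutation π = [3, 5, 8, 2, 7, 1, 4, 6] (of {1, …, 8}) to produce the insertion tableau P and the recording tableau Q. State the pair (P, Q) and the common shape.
P = [1, 4, 6] / [2, 5, 7] / [3, 8];  Q = [1, 2, 3] / [4, 5, 8] / [6, 7];  common shape = (3, 3, 2)

Row-insert the values π_1, π_2, … into P one at a time, bumping the leftmost entry strictly greater than the inserted value down to the next row. The recording tableau Q records, in position (i, j), the step at which that cell was added to P.
  Insert 3 (step 1): P = [3];  Q = [1]
  Insert 5 (step 2): P = [3, 5];  Q = [1, 2]
  Insert 8 (step 3): P = [3, 5, 8];  Q = [1, 2, 3]
  Insert 2 (step 4): P = [2, 5, 8] / [3];  Q = [1, 2, 3] / [4]
  Insert 7 (step 5): P = [2, 5, 7] / [3, 8];  Q = [1, 2, 3] / [4, 5]
  Insert 1 (step 6): P = [1, 5, 7] / [2, 8] / [3];  Q = [1, 2, 3] / [4, 5] / [6]
  Insert 4 (step 7): P = [1, 4, 7] / [2, 5] / [3, 8];  Q = [1, 2, 3] / [4, 5] / [6, 7]
  Insert 6 (step 8): P = [1, 4, 6] / [2, 5, 7] / [3, 8];  Q = [1, 2, 3] / [4, 5, 8] / [6, 7]
Final shape: (3, 3, 2).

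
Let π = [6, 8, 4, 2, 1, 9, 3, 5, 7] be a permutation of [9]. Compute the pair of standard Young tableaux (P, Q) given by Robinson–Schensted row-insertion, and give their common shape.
P = [1, 3, 5, 7] / [2, 8, 9] / [4] / [6];  Q = [1, 2, 6, 9] / [3, 7, 8] / [4] / [5];  common shape = (4, 3, 1, 1)

Row-insert the values π_1, π_2, … into P one at a time, bumping the leftmost entry strictly greater than the inserted value down to the next row. The recording tableau Q records, in position (i, j), the step at which that cell was added to P.
  Insert 6 (step 1): P = [6];  Q = [1]
  Insert 8 (step 2): P = [6, 8];  Q = [1, 2]
  Insert 4 (step 3): P = [4, 8] / [6];  Q = [1, 2] / [3]
  Insert 2 (step 4): P = [2, 8] / [4] / [6];  Q = [1, 2] / [3] / [4]
  Insert 1 (step 5): P = [1, 8] / [2] / [4] / [6];  Q = [1, 2] / [3] / [4] / [5]
  Insert 9 (step 6): P = [1, 8, 9] / [2] / [4] / [6];  Q = [1, 2, 6] / [3] / [4] / [5]
  Insert 3 (step 7): P = [1, 3, 9] / [2, 8] / [4] / [6];  Q = [1, 2, 6] / [3, 7] / [4] / [5]
  Insert 5 (step 8): P = [1, 3, 5] / [2, 8, 9] / [4] / [6];  Q = [1, 2, 6] / [3, 7, 8] / [4] / [5]
  Insert 7 (step 9): P = [1, 3, 5, 7] / [2, 8, 9] / [4] / [6];  Q = [1, 2, 6, 9] / [3, 7, 8] / [4] / [5]
Final shape: (4, 3, 1, 1).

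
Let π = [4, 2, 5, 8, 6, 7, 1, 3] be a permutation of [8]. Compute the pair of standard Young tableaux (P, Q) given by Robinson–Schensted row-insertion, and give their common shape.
P = [1, 3, 6, 7] / [2, 5] / [4, 8];  Q = [1, 3, 4, 6] / [2, 5] / [7, 8];  common shape = (4, 2, 2)

Row-insert the values π_1, π_2, … into P one at a time, bumping the leftmost entry strictly greater than the inserted value down to the next row. The recording tableau Q records, in position (i, j), the step at which that cell was added to P.
  Insert 4 (step 1): P = [4];  Q = [1]
  Insert 2 (step 2): P = [2] / [4];  Q = [1] / [2]
  Insert 5 (step 3): P = [2, 5] / [4];  Q = [1, 3] / [2]
  Insert 8 (step 4): P = [2, 5, 8] / [4];  Q = [1, 3, 4] / [2]
  Insert 6 (step 5): P = [2, 5, 6] / [4, 8];  Q = [1, 3, 4] / [2, 5]
  Insert 7 (step 6): P = [2, 5, 6, 7] / [4, 8];  Q = [1, 3, 4, 6] / [2, 5]
  Insert 1 (step 7): P = [1, 5, 6, 7] / [2, 8] / [4];  Q = [1, 3, 4, 6] / [2, 5] / [7]
  Insert 3 (step 8): P = [1, 3, 6, 7] / [2, 5] / [4, 8];  Q = [1, 3, 4, 6] / [2, 5] / [7, 8]
Final shape: (4, 2, 2).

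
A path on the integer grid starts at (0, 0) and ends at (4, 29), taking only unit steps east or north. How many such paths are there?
Number of paths = 40920

A monotone lattice path from (0, 0) to (4, 29) consists of 4 east steps and 29 north steps in some order, so it is determined by which 4 of the 33 steps are east. The count is C(33, 4) = 40920.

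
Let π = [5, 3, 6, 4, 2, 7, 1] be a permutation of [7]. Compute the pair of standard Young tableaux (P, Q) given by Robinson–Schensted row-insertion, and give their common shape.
P = [1, 4, 7] / [2, 6] / [3] / [5];  Q = [1, 3, 6] / [2, 4] / [5] / [7];  common shape = (3, 2, 1, 1)

Row-insert the values π_1, π_2, … into P one at a time, bumping the leftmost entry strictly greater than the inserted value down to the next row. The recording tableau Q records, in position (i, j), the step at which that cell was added to P.
  Insert 5 (step 1): P = [5];  Q = [1]
  Insert 3 (step 2): P = [3] / [5];  Q = [1] / [2]
  Insert 6 (step 3): P = [3, 6] / [5];  Q = [1, 3] / [2]
  Insert 4 (step 4): P = [3, 4] / [5, 6];  Q = [1, 3] / [2, 4]
  Insert 2 (step 5): P = [2, 4] / [3, 6] / [5];  Q = [1, 3] / [2, 4] / [5]
  Insert 7 (step 6): P = [2, 4, 7] / [3, 6] / [5];  Q = [1, 3, 6] / [2, 4] / [5]
  Insert 1 (step 7): P = [1, 4, 7] / [2, 6] / [3] / [5];  Q = [1, 3, 6] / [2, 4] / [5] / [7]
Final shape: (3, 2, 1, 1).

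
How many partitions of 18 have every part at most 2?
p(18, parts ≤ 2) = 10

Use the recurrence p(n, m) = p(n, m−1) + p(n−m, m): either the largest part is < m (count p(n, m−1)) or the largest part is exactly m (remove one copy of m, count p(n−m, m)). With p(0, ·) = 1 this gives p(18, parts ≤ 2) = 10. (By conjugating Young diagrams, this also counts partitions of 18 into at most 2 parts.)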